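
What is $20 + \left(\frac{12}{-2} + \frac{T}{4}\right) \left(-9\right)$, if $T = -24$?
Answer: $128$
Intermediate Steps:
$20 + \left(\frac{12}{-2} + \frac{T}{4}\right) \left(-9\right) = 20 + \left(\frac{12}{-2} - \frac{24}{4}\right) \left(-9\right) = 20 + \left(12 \left(- \frac{1}{2}\right) - 6\right) \left(-9\right) = 20 + \left(-6 - 6\right) \left(-9\right) = 20 - -108 = 20 + 108 = 128$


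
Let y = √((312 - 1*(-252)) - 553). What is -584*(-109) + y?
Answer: 63656 + √11 ≈ 63659.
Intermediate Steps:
y = √11 (y = √((312 + 252) - 553) = √(564 - 553) = √11 ≈ 3.3166)
-584*(-109) + y = -584*(-109) + √11 = 63656 + √11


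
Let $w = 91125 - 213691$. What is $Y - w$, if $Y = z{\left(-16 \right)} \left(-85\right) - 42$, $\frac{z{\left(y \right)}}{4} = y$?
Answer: $127964$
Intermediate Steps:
$w = -122566$ ($w = 91125 - 213691 = -122566$)
$z{\left(y \right)} = 4 y$
$Y = 5398$ ($Y = 4 \left(-16\right) \left(-85\right) - 42 = \left(-64\right) \left(-85\right) - 42 = 5440 - 42 = 5398$)
$Y - w = 5398 - -122566 = 5398 + 122566 = 127964$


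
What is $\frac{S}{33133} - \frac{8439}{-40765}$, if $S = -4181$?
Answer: $\frac{109170922}{1350666745} \approx 0.080827$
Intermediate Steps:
$\frac{S}{33133} - \frac{8439}{-40765} = - \frac{4181}{33133} - \frac{8439}{-40765} = \left(-4181\right) \frac{1}{33133} - - \frac{8439}{40765} = - \frac{4181}{33133} + \frac{8439}{40765} = \frac{109170922}{1350666745}$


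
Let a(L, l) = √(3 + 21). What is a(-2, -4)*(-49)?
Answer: -98*√6 ≈ -240.05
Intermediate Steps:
a(L, l) = 2*√6 (a(L, l) = √24 = 2*√6)
a(-2, -4)*(-49) = (2*√6)*(-49) = -98*√6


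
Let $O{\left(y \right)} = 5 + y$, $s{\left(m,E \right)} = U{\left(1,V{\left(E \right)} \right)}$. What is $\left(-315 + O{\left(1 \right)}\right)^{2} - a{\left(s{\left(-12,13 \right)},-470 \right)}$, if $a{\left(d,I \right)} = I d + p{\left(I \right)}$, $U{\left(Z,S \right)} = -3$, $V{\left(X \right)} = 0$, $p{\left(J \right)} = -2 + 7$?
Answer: $94066$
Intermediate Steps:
$p{\left(J \right)} = 5$
$s{\left(m,E \right)} = -3$
$a{\left(d,I \right)} = 5 + I d$ ($a{\left(d,I \right)} = I d + 5 = 5 + I d$)
$\left(-315 + O{\left(1 \right)}\right)^{2} - a{\left(s{\left(-12,13 \right)},-470 \right)} = \left(-315 + \left(5 + 1\right)\right)^{2} - \left(5 - -1410\right) = \left(-315 + 6\right)^{2} - \left(5 + 1410\right) = \left(-309\right)^{2} - 1415 = 95481 - 1415 = 94066$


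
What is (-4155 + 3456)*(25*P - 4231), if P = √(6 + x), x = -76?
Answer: 2957469 - 17475*I*√70 ≈ 2.9575e+6 - 1.4621e+5*I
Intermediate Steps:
P = I*√70 (P = √(6 - 76) = √(-70) = I*√70 ≈ 8.3666*I)
(-4155 + 3456)*(25*P - 4231) = (-4155 + 3456)*(25*(I*√70) - 4231) = -699*(25*I*√70 - 4231) = -699*(-4231 + 25*I*√70) = 2957469 - 17475*I*√70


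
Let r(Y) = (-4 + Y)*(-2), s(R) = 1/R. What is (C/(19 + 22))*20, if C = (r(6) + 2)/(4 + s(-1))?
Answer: -40/123 ≈ -0.32520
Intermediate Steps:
r(Y) = 8 - 2*Y
C = -⅔ (C = ((8 - 2*6) + 2)/(4 + 1/(-1)) = ((8 - 12) + 2)/(4 - 1) = (-4 + 2)/3 = -2*⅓ = -⅔ ≈ -0.66667)
(C/(19 + 22))*20 = -2/(3*(19 + 22))*20 = -⅔/41*20 = -⅔*1/41*20 = -2/123*20 = -40/123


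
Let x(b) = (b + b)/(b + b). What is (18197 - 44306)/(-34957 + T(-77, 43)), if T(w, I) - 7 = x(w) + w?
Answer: 26109/35026 ≈ 0.74542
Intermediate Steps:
x(b) = 1 (x(b) = (2*b)/((2*b)) = (2*b)*(1/(2*b)) = 1)
T(w, I) = 8 + w (T(w, I) = 7 + (1 + w) = 8 + w)
(18197 - 44306)/(-34957 + T(-77, 43)) = (18197 - 44306)/(-34957 + (8 - 77)) = -26109/(-34957 - 69) = -26109/(-35026) = -26109*(-1/35026) = 26109/35026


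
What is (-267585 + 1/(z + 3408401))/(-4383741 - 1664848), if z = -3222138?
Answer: 49841184854/1126628332907 ≈ 0.044239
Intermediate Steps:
(-267585 + 1/(z + 3408401))/(-4383741 - 1664848) = (-267585 + 1/(-3222138 + 3408401))/(-4383741 - 1664848) = (-267585 + 1/186263)/(-6048589) = (-267585 + 1/186263)*(-1/6048589) = -49841184854/186263*(-1/6048589) = 49841184854/1126628332907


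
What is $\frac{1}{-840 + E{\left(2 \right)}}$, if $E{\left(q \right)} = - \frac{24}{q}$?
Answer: $- \frac{1}{852} \approx -0.0011737$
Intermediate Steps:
$\frac{1}{-840 + E{\left(2 \right)}} = \frac{1}{-840 - \frac{24}{2}} = \frac{1}{-840 - 12} = \frac{1}{-852} = - \frac{1}{852}$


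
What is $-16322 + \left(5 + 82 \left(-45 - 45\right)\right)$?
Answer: $-23697$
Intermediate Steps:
$-16322 + \left(5 + 82 \left(-45 - 45\right)\right) = -16322 + \left(5 + 82 \left(-90\right)\right) = -16322 + \left(5 - 7380\right) = -16322 - 7375 = -23697$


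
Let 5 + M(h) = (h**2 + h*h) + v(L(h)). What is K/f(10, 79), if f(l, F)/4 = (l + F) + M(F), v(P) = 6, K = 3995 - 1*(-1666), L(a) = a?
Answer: 5661/50288 ≈ 0.11257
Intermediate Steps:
K = 5661 (K = 3995 + 1666 = 5661)
M(h) = 1 + 2*h**2 (M(h) = -5 + ((h**2 + h*h) + 6) = -5 + ((h**2 + h**2) + 6) = -5 + (2*h**2 + 6) = -5 + (6 + 2*h**2) = 1 + 2*h**2)
f(l, F) = 4 + 4*F + 4*l + 8*F**2 (f(l, F) = 4*((l + F) + (1 + 2*F**2)) = 4*((F + l) + (1 + 2*F**2)) = 4*(1 + F + l + 2*F**2) = 4 + 4*F + 4*l + 8*F**2)
K/f(10, 79) = 5661/(4 + 4*79 + 4*10 + 8*79**2) = 5661/(4 + 316 + 40 + 8*6241) = 5661/(4 + 316 + 40 + 49928) = 5661/50288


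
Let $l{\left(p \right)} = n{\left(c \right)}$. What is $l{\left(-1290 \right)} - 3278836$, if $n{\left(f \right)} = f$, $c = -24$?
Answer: $-3278860$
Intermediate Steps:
$l{\left(p \right)} = -24$
$l{\left(-1290 \right)} - 3278836 = -24 - 3278836 = -3278860$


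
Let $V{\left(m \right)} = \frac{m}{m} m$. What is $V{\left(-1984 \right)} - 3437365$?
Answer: $-3439349$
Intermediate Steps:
$V{\left(m \right)} = m$ ($V{\left(m \right)} = 1 m = m$)
$V{\left(-1984 \right)} - 3437365 = -1984 - 3437365 = -3439349$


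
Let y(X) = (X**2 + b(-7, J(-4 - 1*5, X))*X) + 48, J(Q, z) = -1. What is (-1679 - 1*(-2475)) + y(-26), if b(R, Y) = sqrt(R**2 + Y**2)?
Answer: 1520 - 130*sqrt(2) ≈ 1336.2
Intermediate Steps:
y(X) = 48 + X**2 + 5*X*sqrt(2) (y(X) = (X**2 + sqrt((-7)**2 + (-1)**2)*X) + 48 = (X**2 + sqrt(49 + 1)*X) + 48 = (X**2 + sqrt(50)*X) + 48 = (X**2 + (5*sqrt(2))*X) + 48 = (X**2 + 5*X*sqrt(2)) + 48 = 48 + X**2 + 5*X*sqrt(2))
(-1679 - 1*(-2475)) + y(-26) = (-1679 - 1*(-2475)) + (48 + (-26)**2 + 5*(-26)*sqrt(2)) = (-1679 + 2475) + (48 + 676 - 130*sqrt(2)) = 796 + (724 - 130*sqrt(2)) = 1520 - 130*sqrt(2)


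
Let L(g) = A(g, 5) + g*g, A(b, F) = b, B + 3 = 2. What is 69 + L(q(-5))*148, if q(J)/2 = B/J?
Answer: 3797/25 ≈ 151.88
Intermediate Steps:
B = -1 (B = -3 + 2 = -1)
q(J) = -2/J (q(J) = 2*(-1/J) = -2/J)
L(g) = g + g**2 (L(g) = g + g*g = g + g**2)
69 + L(q(-5))*148 = 69 + ((-2/(-5))*(1 - 2/(-5)))*148 = 69 + ((-2*(-1/5))*(1 - 2*(-1/5)))*148 = 69 + (2*(1 + 2/5)/5)*148 = 69 + ((2/5)*(7/5))*148 = 69 + (14/25)*148 = 69 + 2072/25 = 3797/25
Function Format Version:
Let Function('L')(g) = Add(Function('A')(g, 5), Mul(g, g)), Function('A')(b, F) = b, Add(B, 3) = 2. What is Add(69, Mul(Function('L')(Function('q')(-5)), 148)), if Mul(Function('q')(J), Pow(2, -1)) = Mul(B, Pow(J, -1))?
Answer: Rational(3797, 25) ≈ 151.88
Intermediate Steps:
B = -1 (B = Add(-3, 2) = -1)
Function('q')(J) = Mul(-2, Pow(J, -1)) (Function('q')(J) = Mul(2, Mul(-1, Pow(J, -1))) = Mul(-2, Pow(J, -1)))
Function('L')(g) = Add(g, Pow(g, 2)) (Function('L')(g) = Add(g, Mul(g, g)) = Add(g, Pow(g, 2)))
Add(69, Mul(Function('L')(Function('q')(-5)), 148)) = Add(69, Mul(Mul(Mul(-2, Pow(-5, -1)), Add(1, Mul(-2, Pow(-5, -1)))), 148)) = Add(69, Mul(Mul(Mul(-2, Rational(-1, 5)), Add(1, Mul(-2, Rational(-1, 5)))), 148)) = Add(69, Mul(Mul(Rational(2, 5), Add(1, Rational(2, 5))), 148)) = Add(69, Mul(Mul(Rational(2, 5), Rational(7, 5)), 148)) = Add(69, Mul(Rational(14, 25), 148)) = Add(69, Rational(2072, 25)) = Rational(3797, 25)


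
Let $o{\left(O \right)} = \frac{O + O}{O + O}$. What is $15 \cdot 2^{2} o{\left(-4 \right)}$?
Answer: $60$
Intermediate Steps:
$o{\left(O \right)} = 1$ ($o{\left(O \right)} = \frac{2 O}{2 O} = 2 O \frac{1}{2 O} = 1$)
$15 \cdot 2^{2} o{\left(-4 \right)} = 15 \cdot 2^{2} \cdot 1 = 15 \cdot 4 \cdot 1 = 60 \cdot 1 = 60$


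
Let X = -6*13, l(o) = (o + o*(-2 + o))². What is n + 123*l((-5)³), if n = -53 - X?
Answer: 30511687525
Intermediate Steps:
X = -78
n = 25 (n = -53 - 1*(-78) = -53 + 78 = 25)
n + 123*l((-5)³) = 25 + 123*(((-5)³)²*(-1 + (-5)³)²) = 25 + 123*((-125)²*(-1 - 125)²) = 25 + 123*(15625*(-126)²) = 25 + 123*(15625*15876) = 25 + 123*248062500 = 25 + 30511687500 = 30511687525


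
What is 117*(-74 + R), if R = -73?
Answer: -17199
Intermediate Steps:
117*(-74 + R) = 117*(-74 - 73) = 117*(-147) = -17199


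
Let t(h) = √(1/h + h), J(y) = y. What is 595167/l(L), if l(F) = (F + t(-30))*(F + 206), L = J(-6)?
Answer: -5356503/19810 - 595167*I*√27030/396200 ≈ -270.39 - 246.97*I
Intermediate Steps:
L = -6
t(h) = √(h + 1/h)
l(F) = (206 + F)*(F + I*√27030/30) (l(F) = (F + √(-30 + 1/(-30)))*(F + 206) = (F + √(-30 - 1/30))*(206 + F) = (F + √(-901/30))*(206 + F) = (F + I*√27030/30)*(206 + F) = (206 + F)*(F + I*√27030/30))
595167/l(L) = 595167/((-6)² + 206*(-6) + 103*I*√27030/15 + (1/30)*I*(-6)*√27030) = 595167/(36 - 1236 + 103*I*√27030/15 - I*√27030/5) = 595167/(-1200 + 20*I*√27030/3)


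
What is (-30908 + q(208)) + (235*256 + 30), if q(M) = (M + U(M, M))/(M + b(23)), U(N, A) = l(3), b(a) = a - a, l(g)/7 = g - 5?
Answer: 3045425/104 ≈ 29283.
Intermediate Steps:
l(g) = -35 + 7*g (l(g) = 7*(g - 5) = 7*(-5 + g) = -35 + 7*g)
b(a) = 0
U(N, A) = -14 (U(N, A) = -35 + 7*3 = -35 + 21 = -14)
q(M) = (-14 + M)/M (q(M) = (M - 14)/(M + 0) = (-14 + M)/M)
(-30908 + q(208)) + (235*256 + 30) = (-30908 + (-14 + 208)/208) + (235*256 + 30) = (-30908 + (1/208)*194) + (60160 + 30) = (-30908 + 97/104) + 60190 = -3214335/104 + 60190 = 3045425/104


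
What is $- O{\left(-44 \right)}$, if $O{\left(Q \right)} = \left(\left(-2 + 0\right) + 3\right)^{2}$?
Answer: $-1$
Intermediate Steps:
$O{\left(Q \right)} = 1$ ($O{\left(Q \right)} = \left(-2 + 3\right)^{2} = 1^{2} = 1$)
$- O{\left(-44 \right)} = \left(-1\right) 1 = -1$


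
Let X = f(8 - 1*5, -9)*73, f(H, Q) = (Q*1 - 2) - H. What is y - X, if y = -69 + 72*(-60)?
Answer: -3367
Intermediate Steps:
f(H, Q) = -2 + Q - H (f(H, Q) = (Q - 2) - H = (-2 + Q) - H = -2 + Q - H)
X = -1022 (X = (-2 - 9 - (8 - 1*5))*73 = (-2 - 9 - (8 - 5))*73 = (-2 - 9 - 1*3)*73 = (-2 - 9 - 3)*73 = -14*73 = -1022)
y = -4389 (y = -69 - 4320 = -4389)
y - X = -4389 - 1*(-1022) = -4389 + 1022 = -3367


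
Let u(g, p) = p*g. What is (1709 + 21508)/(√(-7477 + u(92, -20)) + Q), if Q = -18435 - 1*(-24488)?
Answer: 46844167/12216042 - 85129*I*√77/12216042 ≈ 3.8346 - 0.061149*I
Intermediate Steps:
u(g, p) = g*p
Q = 6053 (Q = -18435 + 24488 = 6053)
(1709 + 21508)/(√(-7477 + u(92, -20)) + Q) = (1709 + 21508)/(√(-7477 + 92*(-20)) + 6053) = 23217/(√(-7477 - 1840) + 6053) = 23217/(√(-9317) + 6053) = 23217/(11*I*√77 + 6053) = 23217/(6053 + 11*I*√77)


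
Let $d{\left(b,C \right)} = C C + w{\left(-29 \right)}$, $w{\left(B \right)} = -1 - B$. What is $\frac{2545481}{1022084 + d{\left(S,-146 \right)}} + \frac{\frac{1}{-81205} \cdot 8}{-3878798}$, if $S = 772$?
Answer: $\frac{400884991961326107}{164328323561585260} \approx 2.4395$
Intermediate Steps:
$d{\left(b,C \right)} = 28 + C^{2}$ ($d{\left(b,C \right)} = C C - -28 = C^{2} + \left(-1 + 29\right) = C^{2} + 28 = 28 + C^{2}$)
$\frac{2545481}{1022084 + d{\left(S,-146 \right)}} + \frac{\frac{1}{-81205} \cdot 8}{-3878798} = \frac{2545481}{1022084 + \left(28 + \left(-146\right)^{2}\right)} + \frac{\frac{1}{-81205} \cdot 8}{-3878798} = \frac{2545481}{1022084 + \left(28 + 21316\right)} + \left(- \frac{1}{81205}\right) 8 \left(- \frac{1}{3878798}\right) = \frac{2545481}{1022084 + 21344} - - \frac{4}{157488895795} = \frac{2545481}{1043428} + \frac{4}{157488895795} = \frac{400884991961326107}{164328323561585260}$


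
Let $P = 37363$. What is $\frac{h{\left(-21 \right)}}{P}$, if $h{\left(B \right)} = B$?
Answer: $- \frac{21}{37363} \approx -0.00056205$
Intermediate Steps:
$\frac{h{\left(-21 \right)}}{P} = - \frac{21}{37363}$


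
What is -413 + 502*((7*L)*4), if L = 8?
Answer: 112035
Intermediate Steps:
-413 + 502*((7*L)*4) = -413 + 502*((7*8)*4) = -413 + 502*(56*4) = -413 + 502*224 = -413 + 112448 = 112035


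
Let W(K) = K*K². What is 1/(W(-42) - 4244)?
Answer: -1/78332 ≈ -1.2766e-5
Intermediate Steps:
W(K) = K³
1/(W(-42) - 4244) = 1/((-42)³ - 4244) = 1/(-74088 - 4244) = 1/(-78332) = -1/78332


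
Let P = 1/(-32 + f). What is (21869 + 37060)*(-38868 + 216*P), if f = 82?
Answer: -57254944968/25 ≈ -2.2902e+9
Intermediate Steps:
P = 1/50 (P = 1/(-32 + 82) = 1/50 ≈ 0.020000)
(21869 + 37060)*(-38868 + 216*P) = (21869 + 37060)*(-38868 + 216*(1/50)) = 58929*(-38868 + 108/25) = 58929*(-971592/25) = -57254944968/25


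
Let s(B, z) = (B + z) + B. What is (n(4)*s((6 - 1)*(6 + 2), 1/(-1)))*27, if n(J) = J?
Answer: 8532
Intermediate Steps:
s(B, z) = z + 2*B
(n(4)*s((6 - 1)*(6 + 2), 1/(-1)))*27 = (4*(1/(-1) + 2*((6 - 1)*(6 + 2))))*27 = (4*(-1 + 2*(5*8)))*27 = (4*(-1 + 2*40))*27 = (4*(-1 + 80))*27 = (4*79)*27 = 316*27 = 8532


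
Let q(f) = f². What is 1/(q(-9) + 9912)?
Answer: 1/9993 ≈ 0.00010007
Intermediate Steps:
1/(q(-9) + 9912) = 1/((-9)² + 9912) = 1/(81 + 9912) = 1/9993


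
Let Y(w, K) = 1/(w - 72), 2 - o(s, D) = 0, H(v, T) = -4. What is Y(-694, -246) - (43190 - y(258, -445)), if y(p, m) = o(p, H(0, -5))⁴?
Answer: -33071285/766 ≈ -43174.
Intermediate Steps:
o(s, D) = 2 (o(s, D) = 2 - 1*0 = 2 + 0 = 2)
Y(w, K) = 1/(-72 + w)
y(p, m) = 16 (y(p, m) = 2⁴ = 16)
Y(-694, -246) - (43190 - y(258, -445)) = 1/(-72 - 694) - (43190 - 1*16) = 1/(-766) - (43190 - 16) = -1/766 - 1*43174 = -1/766 - 43174 = -33071285/766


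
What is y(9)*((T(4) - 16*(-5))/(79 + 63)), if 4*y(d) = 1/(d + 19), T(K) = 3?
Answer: 83/15904 ≈ 0.0052188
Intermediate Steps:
y(d) = 1/(4*(19 + d)) (y(d) = 1/(4*(d + 19)) = 1/(4*(19 + d)))
y(9)*((T(4) - 16*(-5))/(79 + 63)) = (1/(4*(19 + 9)))*((3 - 16*(-5))/(79 + 63)) = ((¼)/28)*((3 + 80)/142) = ((¼)*(1/28))*(83*(1/142)) = (1/112)*(83/142) = 83/15904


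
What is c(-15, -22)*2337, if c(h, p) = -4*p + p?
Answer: 154242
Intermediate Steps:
c(h, p) = -3*p
c(-15, -22)*2337 = -3*(-22)*2337 = 66*2337 = 154242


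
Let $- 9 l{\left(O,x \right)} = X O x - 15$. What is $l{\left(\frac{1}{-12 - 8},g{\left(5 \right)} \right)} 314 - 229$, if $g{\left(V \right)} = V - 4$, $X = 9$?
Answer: $\frac{9301}{30} \approx 310.03$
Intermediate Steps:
$g{\left(V \right)} = -4 + V$ ($g{\left(V \right)} = V - 4 = -4 + V$)
$l{\left(O,x \right)} = \frac{5}{3} - O x$ ($l{\left(O,x \right)} = - \frac{9 O x - 15}{9} = - \frac{-15 + 9 O x}{9} = \frac{5}{3} - O x$)
$l{\left(\frac{1}{-12 - 8},g{\left(5 \right)} \right)} 314 - 229 = \left(\frac{5}{3} - \frac{-4 + 5}{-12 - 8}\right) 314 - 229 = \left(\frac{5}{3} - \frac{1}{-20} \cdot 1\right) 314 - 229 = \left(\frac{5}{3} - \left(- \frac{1}{20}\right) 1\right) 314 - 229 = \left(\frac{5}{3} + \frac{1}{20}\right) 314 - 229 = \frac{103}{60} \cdot 314 - 229 = \frac{16171}{30} - 229 = \frac{9301}{30}$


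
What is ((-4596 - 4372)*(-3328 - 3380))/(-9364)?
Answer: -15039336/2341 ≈ -6424.3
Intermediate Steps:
((-4596 - 4372)*(-3328 - 3380))/(-9364) = -8968*(-6708)*(-1/9364) = 60157344*(-1/9364) = -15039336/2341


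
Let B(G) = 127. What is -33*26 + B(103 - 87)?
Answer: -731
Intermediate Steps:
-33*26 + B(103 - 87) = -33*26 + 127 = -858 + 127 = -731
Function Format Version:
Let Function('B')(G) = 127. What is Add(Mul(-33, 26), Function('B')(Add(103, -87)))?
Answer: -731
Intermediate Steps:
Add(Mul(-33, 26), Function('B')(Add(103, -87))) = Add(Mul(-33, 26), 127) = Add(-858, 127) = -731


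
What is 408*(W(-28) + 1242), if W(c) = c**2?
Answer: 826608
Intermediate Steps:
408*(W(-28) + 1242) = 408*((-28)**2 + 1242) = 408*(784 + 1242) = 408*2026 = 826608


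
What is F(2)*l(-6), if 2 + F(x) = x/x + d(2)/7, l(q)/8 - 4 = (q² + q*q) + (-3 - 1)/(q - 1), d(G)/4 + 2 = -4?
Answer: -132928/49 ≈ -2712.8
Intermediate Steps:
d(G) = -24 (d(G) = -8 + 4*(-4) = -8 - 16 = -24)
l(q) = 32 - 32/(-1 + q) + 16*q² (l(q) = 32 + 8*((q² + q*q) + (-3 - 1)/(q - 1)) = 32 + 8*((q² + q²) - 4/(-1 + q)) = 32 + 8*(2*q² - 4/(-1 + q)) = 32 + 8*(-4/(-1 + q) + 2*q²) = 32 + (-32/(-1 + q) + 16*q²) = 32 - 32/(-1 + q) + 16*q²)
F(x) = -31/7 (F(x) = -2 + (x/x - 24/7) = -2 + (1 - 24*⅐) = -2 + (1 - 24/7) = -2 - 17/7 = -31/7)
F(2)*l(-6) = -496*(-4 + (-6)³ - 1*(-6)² + 2*(-6))/(7*(-1 - 6)) = -496*(-4 - 216 - 1*36 - 12)/(7*(-7)) = -496*(-1)*(-4 - 216 - 36 - 12)/(7*7) = -496*(-1)*(-268)/(7*7) = -31/7*4288/7 = -132928/49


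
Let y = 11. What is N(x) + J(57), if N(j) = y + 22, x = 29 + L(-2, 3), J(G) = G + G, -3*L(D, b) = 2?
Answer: 147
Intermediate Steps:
L(D, b) = -⅔ (L(D, b) = -⅓*2 = -⅔)
J(G) = 2*G
x = 85/3 (x = 29 - ⅔ = 85/3 ≈ 28.333)
N(j) = 33 (N(j) = 11 + 22 = 33)
N(x) + J(57) = 33 + 2*57 = 33 + 114 = 147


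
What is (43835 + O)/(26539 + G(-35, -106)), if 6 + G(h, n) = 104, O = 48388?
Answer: 30741/8879 ≈ 3.4622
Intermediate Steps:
G(h, n) = 98 (G(h, n) = -6 + 104 = 98)
(43835 + O)/(26539 + G(-35, -106)) = (43835 + 48388)/(26539 + 98) = 92223/26637 = 92223*(1/26637) = 30741/8879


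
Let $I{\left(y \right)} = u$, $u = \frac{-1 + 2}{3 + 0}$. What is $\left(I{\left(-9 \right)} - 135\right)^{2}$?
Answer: $\frac{163216}{9} \approx 18135.0$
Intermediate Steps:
$u = \frac{1}{3}$ ($u = 1 \cdot \frac{1}{3} = \frac{1}{3} \approx 0.33333$)
$I{\left(y \right)} = \frac{1}{3}$
$\left(I{\left(-9 \right)} - 135\right)^{2} = \left(\frac{1}{3} - 135\right)^{2} = \left(- \frac{404}{3}\right)^{2} = \frac{163216}{9}$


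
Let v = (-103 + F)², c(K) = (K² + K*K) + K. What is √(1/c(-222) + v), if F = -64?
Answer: √269740615281870/98346 ≈ 167.00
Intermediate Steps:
c(K) = K + 2*K² (c(K) = (K² + K²) + K = 2*K² + K = K + 2*K²)
v = 27889 (v = (-103 - 64)² = (-167)² = 27889)
√(1/c(-222) + v) = √(1/(-222*(1 + 2*(-222))) + 27889) = √(1/(-222*(1 - 444)) + 27889) = √(1/(-222*(-443)) + 27889) = √(1/98346 + 27889) = √(2742771595/98346) = √269740615281870/98346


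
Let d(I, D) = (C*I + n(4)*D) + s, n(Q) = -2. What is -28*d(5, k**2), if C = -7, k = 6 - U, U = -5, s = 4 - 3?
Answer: 7728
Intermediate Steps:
s = 1
k = 11 (k = 6 - 1*(-5) = 6 + 5 = 11)
d(I, D) = 1 - 7*I - 2*D (d(I, D) = (-7*I - 2*D) + 1 = 1 - 7*I - 2*D)
-28*d(5, k**2) = -28*(1 - 7*5 - 2*11**2) = -28*(1 - 35 - 2*121) = -28*(1 - 35 - 242) = -28*(-276) = 7728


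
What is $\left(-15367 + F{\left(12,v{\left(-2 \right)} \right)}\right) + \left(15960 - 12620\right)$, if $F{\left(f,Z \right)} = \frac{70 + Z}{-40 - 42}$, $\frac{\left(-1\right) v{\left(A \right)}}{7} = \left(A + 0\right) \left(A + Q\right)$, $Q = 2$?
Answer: $- \frac{493142}{41} \approx -12028.0$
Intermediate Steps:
$v{\left(A \right)} = - 7 A \left(2 + A\right)$ ($v{\left(A \right)} = - 7 \left(A + 0\right) \left(A + 2\right) = - 7 A \left(2 + A\right)$)
$F{\left(f,Z \right)} = - \frac{35}{41} - \frac{Z}{82}$ ($F{\left(f,Z \right)} = \frac{70 + Z}{-82} = \left(70 + Z\right) \left(- \frac{1}{82}\right) = - \frac{35}{41} - \frac{Z}{82}$)
$\left(-15367 + F{\left(12,v{\left(-2 \right)} \right)}\right) + \left(15960 - 12620\right) = \left(-15367 - \left(\frac{35}{41} + \frac{\left(-7\right) \left(-2\right) \left(2 - 2\right)}{82}\right)\right) + \left(15960 - 12620\right) = \left(-15367 - \left(\frac{35}{41} + \frac{\left(-7\right) \left(-2\right) 0}{82}\right)\right) + 3340 = \left(-15367 - \frac{35}{41}\right) + 3340 = - \frac{630082}{41} + 3340 = - \frac{493142}{41}$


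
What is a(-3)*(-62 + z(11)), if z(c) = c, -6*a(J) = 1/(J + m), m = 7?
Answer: 17/8 ≈ 2.1250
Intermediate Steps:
a(J) = -1/(6*(7 + J)) (a(J) = -1/(6*(J + 7)) = -1/(6*(7 + J)))
a(-3)*(-62 + z(11)) = (-1/(42 + 6*(-3)))*(-62 + 11) = -1/(42 - 18)*(-51) = -1/24*(-51) = 17/8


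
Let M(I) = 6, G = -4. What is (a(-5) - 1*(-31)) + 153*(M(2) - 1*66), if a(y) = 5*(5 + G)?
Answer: -9144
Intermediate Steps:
a(y) = 5 (a(y) = 5*(5 - 4) = 5*1 = 5)
(a(-5) - 1*(-31)) + 153*(M(2) - 1*66) = (5 - 1*(-31)) + 153*(6 - 1*66) = (5 + 31) + 153*(6 - 66) = 36 + 153*(-60) = 36 - 9180 = -9144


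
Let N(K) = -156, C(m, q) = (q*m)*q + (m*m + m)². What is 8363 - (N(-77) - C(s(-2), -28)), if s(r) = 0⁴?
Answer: 8519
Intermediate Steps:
s(r) = 0
C(m, q) = (m + m²)² + m*q² (C(m, q) = (m*q)*q + (m² + m)² = m*q² + (m + m²)² = (m + m²)² + m*q²)
8363 - (N(-77) - C(s(-2), -28)) = 8363 - (-156 - 0*((-28)² + 0*(1 + 0)²)) = 8363 - (-156 - 0*(784 + 0*1²)) = 8363 - (-156 - 0*(784 + 0*1)) = 8363 - (-156 - 0*(784 + 0)) = 8363 - (-156 - 0*784) = 8363 - (-156 - 1*0) = 8363 - (-156 + 0) = 8363 - 1*(-156) = 8363 + 156 = 8519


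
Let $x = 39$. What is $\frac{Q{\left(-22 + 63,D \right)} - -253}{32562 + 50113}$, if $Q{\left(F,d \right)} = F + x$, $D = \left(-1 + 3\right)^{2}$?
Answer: $\frac{333}{82675} \approx 0.0040278$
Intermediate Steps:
$D = 4$ ($D = 2^{2} = 4$)
$Q{\left(F,d \right)} = 39 + F$ ($Q{\left(F,d \right)} = F + 39 = 39 + F$)
$\frac{Q{\left(-22 + 63,D \right)} - -253}{32562 + 50113} = \frac{\left(39 + \left(-22 + 63\right)\right) - -253}{32562 + 50113} = \frac{\left(39 + 41\right) + \left(-26 + 279\right)}{82675} = \left(80 + 253\right) \frac{1}{82675} = 333 \cdot \frac{1}{82675} = \frac{333}{82675}$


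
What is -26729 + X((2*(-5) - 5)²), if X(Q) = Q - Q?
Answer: -26729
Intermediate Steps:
X(Q) = 0
-26729 + X((2*(-5) - 5)²) = -26729 + 0 = -26729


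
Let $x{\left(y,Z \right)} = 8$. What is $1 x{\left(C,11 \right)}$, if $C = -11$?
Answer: $8$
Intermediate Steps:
$1 x{\left(C,11 \right)} = 1 \cdot 8 = 8$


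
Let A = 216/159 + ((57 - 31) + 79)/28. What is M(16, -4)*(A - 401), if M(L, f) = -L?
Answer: 335716/53 ≈ 6334.3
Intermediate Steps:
A = 1083/212 (A = 216*(1/159) + (26 + 79)*(1/28) = 72/53 + 105*(1/28) = 72/53 + 15/4 = 1083/212 ≈ 5.1085)
M(16, -4)*(A - 401) = (-1*16)*(1083/212 - 401) = -16*(-83929/212) = 335716/53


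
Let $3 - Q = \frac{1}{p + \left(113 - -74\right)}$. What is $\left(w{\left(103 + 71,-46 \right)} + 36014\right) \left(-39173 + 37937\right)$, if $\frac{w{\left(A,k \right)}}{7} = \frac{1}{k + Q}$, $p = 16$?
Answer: $- \frac{64766564594}{1455} \approx -4.4513 \cdot 10^{7}$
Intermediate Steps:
$Q = \frac{608}{203}$ ($Q = 3 - \frac{1}{16 + \left(113 - -74\right)} = 3 - \frac{1}{16 + \left(113 + 74\right)} = 3 - \frac{1}{16 + 187} = 3 - \frac{1}{203} = \frac{608}{203} \approx 2.9951$)
$w{\left(A,k \right)} = \frac{7}{\frac{608}{203} + k}$ ($w{\left(A,k \right)} = \frac{7}{k + \frac{608}{203}} = \frac{7}{\frac{608}{203} + k}$)
$\left(w{\left(103 + 71,-46 \right)} + 36014\right) \left(-39173 + 37937\right) = \left(\frac{1421}{608 + 203 \left(-46\right)} + 36014\right) \left(-39173 + 37937\right) = \left(\frac{1421}{608 - 9338} + 36014\right) \left(-1236\right) = \left(\frac{1421}{-8730} + 36014\right) \left(-1236\right) = \left(1421 \left(- \frac{1}{8730}\right) + 36014\right) \left(-1236\right) = \left(- \frac{1421}{8730} + 36014\right) \left(-1236\right) = \frac{314400799}{8730} \left(-1236\right) = - \frac{64766564594}{1455}$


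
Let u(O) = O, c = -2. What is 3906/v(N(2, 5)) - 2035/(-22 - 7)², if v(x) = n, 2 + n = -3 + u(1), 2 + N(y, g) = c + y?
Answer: -1646543/1682 ≈ -978.92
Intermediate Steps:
N(y, g) = -4 + y (N(y, g) = -2 + (-2 + y) = -4 + y)
n = -4 (n = -2 + (-3 + 1) = -2 - 2 = -4)
v(x) = -4
3906/v(N(2, 5)) - 2035/(-22 - 7)² = 3906/(-4) - 2035/(-22 - 7)² = 3906*(-¼) - 2035/((-29)²) = -1953/2 - 2035/841 = -1646543/1682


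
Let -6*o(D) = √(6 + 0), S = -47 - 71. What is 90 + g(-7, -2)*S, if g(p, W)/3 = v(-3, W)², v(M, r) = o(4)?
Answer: 31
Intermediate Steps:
S = -118
o(D) = -√6/6 (o(D) = -√(6 + 0)/6 = -√6/6)
v(M, r) = -√6/6
g(p, W) = ½ (g(p, W) = 3*(-√6/6)² = 3*(⅙) = ½)
90 + g(-7, -2)*S = 90 + (½)*(-118) = 90 - 59 = 31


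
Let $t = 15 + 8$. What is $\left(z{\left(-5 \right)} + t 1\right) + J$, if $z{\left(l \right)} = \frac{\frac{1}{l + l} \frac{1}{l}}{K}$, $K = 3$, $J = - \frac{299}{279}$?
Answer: $\frac{305993}{13950} \approx 21.935$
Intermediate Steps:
$J = - \frac{299}{279}$ ($J = \left(-299\right) \frac{1}{279} = - \frac{299}{279} \approx -1.0717$)
$t = 23$
$z{\left(l \right)} = \frac{1}{6 l^{2}}$ ($z{\left(l \right)} = \frac{\frac{1}{l + l} \frac{1}{l}}{3} = \frac{1}{2 l l} \frac{1}{3} = \frac{\frac{1}{2} \frac{1}{l}}{l} \frac{1}{3} = \frac{1}{2 l^{2}} \cdot \frac{1}{3} = \frac{1}{6 l^{2}}$)
$\left(z{\left(-5 \right)} + t 1\right) + J = \left(\frac{1}{6 \cdot 25} + 23 \cdot 1\right) - \frac{299}{279} = \left(\frac{1}{6} \cdot \frac{1}{25} + 23\right) - \frac{299}{279} = \left(\frac{1}{150} + 23\right) - \frac{299}{279} = \frac{3451}{150} - \frac{299}{279} = \frac{305993}{13950}$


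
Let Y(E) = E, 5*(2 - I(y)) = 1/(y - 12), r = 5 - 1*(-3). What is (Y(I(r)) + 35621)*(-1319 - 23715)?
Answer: -8917874337/10 ≈ -8.9179e+8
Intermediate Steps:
r = 8 (r = 5 + 3 = 8)
I(y) = 2 - 1/(5*(-12 + y)) (I(y) = 2 - 1/(5*(y - 12)) = 2 - 1/(5*(-12 + y)))
(Y(I(r)) + 35621)*(-1319 - 23715) = ((-121 + 10*8)/(5*(-12 + 8)) + 35621)*(-1319 - 23715) = ((⅕)*(-121 + 80)/(-4) + 35621)*(-25034) = ((⅕)*(-¼)*(-41) + 35621)*(-25034) = (41/20 + 35621)*(-25034) = (712461/20)*(-25034) = -8917874337/10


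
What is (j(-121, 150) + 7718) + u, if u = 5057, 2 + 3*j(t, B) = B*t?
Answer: 20173/3 ≈ 6724.3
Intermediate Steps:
j(t, B) = -⅔ + B*t/3 (j(t, B) = -⅔ + (B*t)/3 = -⅔ + B*t/3)
(j(-121, 150) + 7718) + u = ((-⅔ + (⅓)*150*(-121)) + 7718) + 5057 = ((-⅔ - 6050) + 7718) + 5057 = (-18152/3 + 7718) + 5057 = 5002/3 + 5057 = 20173/3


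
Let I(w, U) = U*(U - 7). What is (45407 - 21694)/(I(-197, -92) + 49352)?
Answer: 23713/58460 ≈ 0.40563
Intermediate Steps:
I(w, U) = U*(-7 + U)
(45407 - 21694)/(I(-197, -92) + 49352) = (45407 - 21694)/(-92*(-7 - 92) + 49352) = 23713/(-92*(-99) + 49352) = 23713/(9108 + 49352) = 23713/58460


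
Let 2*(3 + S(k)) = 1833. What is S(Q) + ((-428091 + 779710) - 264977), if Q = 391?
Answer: 175111/2 ≈ 87556.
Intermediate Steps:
S(k) = 1827/2 (S(k) = -3 + (½)*1833 = -3 + 1833/2 = 1827/2)
S(Q) + ((-428091 + 779710) - 264977) = 1827/2 + ((-428091 + 779710) - 264977) = 1827/2 + (351619 - 264977) = 1827/2 + 86642 = 175111/2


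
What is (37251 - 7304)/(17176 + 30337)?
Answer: 29947/47513 ≈ 0.63029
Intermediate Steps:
(37251 - 7304)/(17176 + 30337) = 29947/47513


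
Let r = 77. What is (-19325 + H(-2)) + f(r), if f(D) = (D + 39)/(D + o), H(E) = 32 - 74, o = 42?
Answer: -2304557/119 ≈ -19366.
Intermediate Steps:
H(E) = -42
f(D) = (39 + D)/(42 + D) (f(D) = (D + 39)/(D + 42) = (39 + D)/(42 + D))
(-19325 + H(-2)) + f(r) = (-19325 - 42) + (39 + 77)/(42 + 77) = -19367 + 116/119 = -2304557/119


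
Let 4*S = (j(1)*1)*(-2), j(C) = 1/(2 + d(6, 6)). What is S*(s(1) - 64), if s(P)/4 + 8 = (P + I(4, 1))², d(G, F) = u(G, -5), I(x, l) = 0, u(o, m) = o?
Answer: 23/4 ≈ 5.7500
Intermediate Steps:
d(G, F) = G
s(P) = -32 + 4*P² (s(P) = -32 + 4*(P + 0)² = -32 + 4*P²)
j(C) = ⅛ (j(C) = 1/(2 + 6) = 1/8 = ⅛)
S = -1/16 (S = (((⅛)*1)*(-2))/4 = ((⅛)*(-2))/4 = (¼)*(-¼) = -1/16 ≈ -0.062500)
S*(s(1) - 64) = -((-32 + 4*1²) - 64)/16 = -((-32 + 4*1) - 64)/16 = -((-32 + 4) - 64)/16 = -(-28 - 64)/16 = -1/16*(-92) = 23/4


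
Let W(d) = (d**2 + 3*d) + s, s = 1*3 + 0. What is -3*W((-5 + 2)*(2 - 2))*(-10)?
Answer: 90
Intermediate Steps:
s = 3 (s = 3 + 0 = 3)
W(d) = 3 + d**2 + 3*d (W(d) = (d**2 + 3*d) + 3 = 3 + d**2 + 3*d)
-3*W((-5 + 2)*(2 - 2))*(-10) = -3*(3 + ((-5 + 2)*(2 - 2))**2 + 3*((-5 + 2)*(2 - 2)))*(-10) = -3*(3 + (-3*0)**2 + 3*(-3*0))*(-10) = -3*(3 + 0**2 + 3*0)*(-10) = -3*(3 + 0 + 0)*(-10) = -3*3*(-10) = -9*(-10) = 90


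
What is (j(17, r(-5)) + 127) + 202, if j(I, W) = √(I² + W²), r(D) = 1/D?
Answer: 329 + √7226/5 ≈ 346.00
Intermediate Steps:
r(D) = 1/D
(j(17, r(-5)) + 127) + 202 = (√(17² + (1/(-5))²) + 127) + 202 = (√(289 + (-⅕)²) + 127) + 202 = (√(289 + 1/25) + 127) + 202 = (√(7226/25) + 127) + 202 = (√7226/5 + 127) + 202 = (127 + √7226/5) + 202 = 329 + √7226/5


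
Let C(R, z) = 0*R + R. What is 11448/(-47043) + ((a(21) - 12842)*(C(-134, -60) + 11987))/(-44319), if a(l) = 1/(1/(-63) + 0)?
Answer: 266493681429/77218471 ≈ 3451.2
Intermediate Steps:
a(l) = -63 (a(l) = 1/(-1/63 + 0) = 1/(-1/63) = -63)
C(R, z) = R (C(R, z) = 0 + R = R)
11448/(-47043) + ((a(21) - 12842)*(C(-134, -60) + 11987))/(-44319) = 11448/(-47043) + ((-63 - 12842)*(-134 + 11987))/(-44319) = 11448*(-1/47043) - 12905*11853*(-1/44319) = -1272/5227 - 152962965*(-1/44319) = -1272/5227 + 50987655/14773 = 266493681429/77218471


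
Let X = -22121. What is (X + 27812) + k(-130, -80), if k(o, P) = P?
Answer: 5611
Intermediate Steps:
(X + 27812) + k(-130, -80) = (-22121 + 27812) - 80 = 5691 - 80 = 5611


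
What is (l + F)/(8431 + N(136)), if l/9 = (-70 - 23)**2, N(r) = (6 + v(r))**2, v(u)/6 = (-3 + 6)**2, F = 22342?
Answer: 100183/12031 ≈ 8.3271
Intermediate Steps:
v(u) = 54 (v(u) = 6*(-3 + 6)**2 = 6*3**2 = 6*9 = 54)
N(r) = 3600 (N(r) = (6 + 54)**2 = 60**2 = 3600)
l = 77841 (l = 9*(-70 - 23)**2 = 9*(-93)**2 = 9*8649 = 77841)
(l + F)/(8431 + N(136)) = (77841 + 22342)/(8431 + 3600) = 100183/12031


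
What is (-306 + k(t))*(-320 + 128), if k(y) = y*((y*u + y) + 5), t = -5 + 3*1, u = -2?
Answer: 61440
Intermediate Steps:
t = -2 (t = -5 + 3 = -2)
k(y) = y*(5 - y) (k(y) = y*((y*(-2) + y) + 5) = y*((-2*y + y) + 5) = y*(-y + 5) = y*(5 - y))
(-306 + k(t))*(-320 + 128) = (-306 - 2*(5 - 1*(-2)))*(-320 + 128) = (-306 - 2*(5 + 2))*(-192) = (-306 - 2*7)*(-192) = (-306 - 14)*(-192) = -320*(-192) = 61440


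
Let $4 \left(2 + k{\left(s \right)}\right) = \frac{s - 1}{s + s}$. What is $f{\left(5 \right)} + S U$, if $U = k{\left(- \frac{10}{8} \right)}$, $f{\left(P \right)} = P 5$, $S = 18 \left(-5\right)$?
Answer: $\frac{739}{4} \approx 184.75$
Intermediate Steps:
$S = -90$
$f{\left(P \right)} = 5 P$
$k{\left(s \right)} = -2 + \frac{-1 + s}{8 s}$ ($k{\left(s \right)} = -2 + \frac{\left(s - 1\right) \frac{1}{s + s}}{4} = -2 + \frac{\left(-1 + s\right) \frac{1}{2 s}}{4} = -2 + \frac{\frac{1}{2} \frac{1}{s} \left(-1 + s\right)}{4} = -2 + \frac{-1 + s}{8 s}$)
$U = - \frac{71}{40}$ ($U = \frac{-1 - 15 \left(- \frac{10}{8}\right)}{8 \left(- \frac{10}{8}\right)} = \frac{-1 - 15 \left(\left(-10\right) \frac{1}{8}\right)}{8 \left(\left(-10\right) \frac{1}{8}\right)} = \frac{-1 - - \frac{75}{4}}{8 \left(- \frac{5}{4}\right)} = \frac{1}{8} \left(- \frac{4}{5}\right) \left(-1 + \frac{75}{4}\right) = \frac{1}{8} \left(- \frac{4}{5}\right) \frac{71}{4} = - \frac{71}{40} \approx -1.775$)
$f{\left(5 \right)} + S U = 5 \cdot 5 - - \frac{639}{4} = 25 + \frac{639}{4} = \frac{739}{4}$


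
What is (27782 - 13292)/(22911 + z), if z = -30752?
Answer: -14490/7841 ≈ -1.8480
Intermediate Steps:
(27782 - 13292)/(22911 + z) = (27782 - 13292)/(22911 - 30752) = 14490/(-7841) = 14490*(-1/7841) = -14490/7841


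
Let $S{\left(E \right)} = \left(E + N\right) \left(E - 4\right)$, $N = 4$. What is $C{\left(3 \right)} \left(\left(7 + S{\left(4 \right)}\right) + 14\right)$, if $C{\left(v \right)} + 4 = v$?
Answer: $-21$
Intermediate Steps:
$C{\left(v \right)} = -4 + v$
$S{\left(E \right)} = \left(-4 + E\right) \left(4 + E\right)$ ($S{\left(E \right)} = \left(E + 4\right) \left(E - 4\right) = \left(4 + E\right) \left(-4 + E\right) = \left(-4 + E\right) \left(4 + E\right)$)
$C{\left(3 \right)} \left(\left(7 + S{\left(4 \right)}\right) + 14\right) = \left(-4 + 3\right) \left(\left(7 - \left(16 - 4^{2}\right)\right) + 14\right) = - (\left(7 + \left(-16 + 16\right)\right) + 14) = - (\left(7 + 0\right) + 14) = - (7 + 14) = \left(-1\right) 21 = -21$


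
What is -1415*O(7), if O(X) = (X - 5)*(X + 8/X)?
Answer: -161310/7 ≈ -23044.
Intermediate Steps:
O(X) = (-5 + X)*(X + 8/X)
-1415*O(7) = -1415*(8 + 7² - 40/7 - 5*7) = -1415*(8 + 49 - 40*⅐ - 35) = -1415*(8 + 49 - 40/7 - 35) = -1415*114/7 = -161310/7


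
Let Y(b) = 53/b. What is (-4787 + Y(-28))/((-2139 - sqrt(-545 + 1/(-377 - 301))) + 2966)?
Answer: -37592253417/6497027222 - 134089*I*sqrt(250528458)/12994054444 ≈ -5.7861 - 0.16333*I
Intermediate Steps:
(-4787 + Y(-28))/((-2139 - sqrt(-545 + 1/(-377 - 301))) + 2966) = (-4787 + 53/(-28))/((-2139 - sqrt(-545 + 1/(-377 - 301))) + 2966) = (-4787 + 53*(-1/28))/((-2139 - sqrt(-545 + 1/(-678))) + 2966) = (-4787 - 53/28)/((-2139 - sqrt(-545 - 1/678)) + 2966) = -134089/(28*((-2139 - sqrt(-369511/678)) + 2966)) = -134089/(28*((-2139 - I*sqrt(250528458)/678) + 2966)) = -134089/(28*(827 - I*sqrt(250528458)/678))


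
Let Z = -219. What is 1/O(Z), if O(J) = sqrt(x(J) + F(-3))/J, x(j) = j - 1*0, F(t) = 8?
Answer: 219*I*sqrt(211)/211 ≈ 15.077*I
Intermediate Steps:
x(j) = j (x(j) = j + 0 = j)
O(J) = sqrt(8 + J)/J (O(J) = sqrt(J + 8)/J = sqrt(8 + J)/J)
1/O(Z) = 1/(sqrt(8 - 219)/(-219)) = 1/(-I*sqrt(211)/219) = 219*I*sqrt(211)/211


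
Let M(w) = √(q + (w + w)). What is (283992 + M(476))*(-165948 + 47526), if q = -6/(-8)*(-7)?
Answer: -33630900624 - 59211*√3787 ≈ -3.3635e+10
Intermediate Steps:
q = -21/4 (q = -6*(-⅛)*(-7) = (¾)*(-7) = -21/4 ≈ -5.2500)
M(w) = √(-21/4 + 2*w) (M(w) = √(-21/4 + (w + w)) = √(-21/4 + 2*w))
(283992 + M(476))*(-165948 + 47526) = (283992 + √(-21 + 8*476)/2)*(-165948 + 47526) = (283992 + √(-21 + 3808)/2)*(-118422) = (283992 + √3787/2)*(-118422) = -33630900624 - 59211*√3787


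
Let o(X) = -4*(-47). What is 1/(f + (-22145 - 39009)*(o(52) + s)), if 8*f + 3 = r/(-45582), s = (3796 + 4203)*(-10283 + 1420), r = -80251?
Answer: 364656/1580969629227599281 ≈ 2.3065e-13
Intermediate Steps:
s = -70895137 (s = 7999*(-8863) = -70895137)
o(X) = 188
f = -56495/364656 (f = -3/8 + (-80251/(-45582))/8 = -3/8 + (-80251*(-1/45582))/8 = -3/8 + (⅛)*(80251/45582) = -3/8 + 80251/364656 = -56495/364656 ≈ -0.15493)
1/(f + (-22145 - 39009)*(o(52) + s)) = 1/(-56495/364656 + (-22145 - 39009)*(188 - 70895137)) = 1/(-56495/364656 - 61154*(-70894949)) = 1/(-56495/364656 + 4335509711146) = 1/(1580969629227599281/364656) = 364656/1580969629227599281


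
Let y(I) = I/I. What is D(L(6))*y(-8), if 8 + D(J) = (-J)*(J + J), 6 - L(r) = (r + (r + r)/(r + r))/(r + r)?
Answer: -4801/72 ≈ -66.681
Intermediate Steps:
y(I) = 1
L(r) = 6 - (1 + r)/(2*r) (L(r) = 6 - (r + (r + r)/(r + r))/(r + r) = 6 - (r + (2*r)/((2*r)))/(2*r) = 6 - (r + (2*r)*(1/(2*r)))*1/(2*r) = 6 - (r + 1)*1/(2*r) = 6 - (1 + r)*1/(2*r) = 6 - (1 + r)/(2*r))
D(J) = -8 - 2*J² (D(J) = -8 + (-J)*(J + J) = -8 + (-J)*(2*J) = -8 - 2*J²)
D(L(6))*y(-8) = (-8 - 2*(-1 + 11*6)²/144)*1 = (-8 - 2*(-1 + 66)²/144)*1 = (-8 - 2*((½)*(⅙)*65)²)*1 = (-8 - 2*(65/12)²)*1 = (-8 - 2*4225/144)*1 = (-8 - 4225/72)*1 = -4801/72*1 = -4801/72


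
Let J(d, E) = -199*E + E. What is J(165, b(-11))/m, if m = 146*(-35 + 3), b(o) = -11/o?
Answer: 99/2336 ≈ 0.042380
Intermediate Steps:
J(d, E) = -198*E
m = -4672 (m = 146*(-32) = -4672)
J(165, b(-11))/m = -(-2178)/(-11)/(-4672) = -(-2178)*(-1)/11*(-1/4672) = -198*1*(-1/4672) = -198*(-1/4672) = 99/2336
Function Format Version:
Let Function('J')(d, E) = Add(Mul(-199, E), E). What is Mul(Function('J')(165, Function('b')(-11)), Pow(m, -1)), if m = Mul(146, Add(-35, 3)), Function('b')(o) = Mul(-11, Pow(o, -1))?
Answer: Rational(99, 2336) ≈ 0.042380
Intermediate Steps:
Function('J')(d, E) = Mul(-198, E)
m = -4672 (m = Mul(146, -32) = -4672)
Mul(Function('J')(165, Function('b')(-11)), Pow(m, -1)) = Mul(Mul(-198, Mul(-11, Pow(-11, -1))), Pow(-4672, -1)) = Mul(Mul(-198, Mul(-11, Rational(-1, 11))), Rational(-1, 4672)) = Mul(Mul(-198, 1), Rational(-1, 4672)) = Mul(-198, Rational(-1, 4672)) = Rational(99, 2336)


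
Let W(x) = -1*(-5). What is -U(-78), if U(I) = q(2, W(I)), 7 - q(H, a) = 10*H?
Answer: 13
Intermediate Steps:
W(x) = 5
q(H, a) = 7 - 10*H
U(I) = -13 (U(I) = 7 - 10*2 = 7 - 20 = -13)
-U(-78) = -1*(-13) = 13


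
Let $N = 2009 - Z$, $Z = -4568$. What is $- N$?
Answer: $-6577$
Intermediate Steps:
$N = 6577$ ($N = 2009 - -4568 = 2009 + 4568 = 6577$)
$- N = \left(-1\right) 6577 = -6577$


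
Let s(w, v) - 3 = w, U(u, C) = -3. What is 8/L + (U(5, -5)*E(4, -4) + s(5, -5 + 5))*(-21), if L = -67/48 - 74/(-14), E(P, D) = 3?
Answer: 30135/1307 ≈ 23.057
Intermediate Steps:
s(w, v) = 3 + w
L = 1307/336 (L = -67*1/48 - 74*(-1/14) = -67/48 + 37/7 = 1307/336 ≈ 3.8899)
8/L + (U(5, -5)*E(4, -4) + s(5, -5 + 5))*(-21) = 8/(1307/336) + (-3*3 + (3 + 5))*(-21) = 8*(336/1307) + (-9 + 8)*(-21) = 2688/1307 - 1*(-21) = 2688/1307 + 21 = 30135/1307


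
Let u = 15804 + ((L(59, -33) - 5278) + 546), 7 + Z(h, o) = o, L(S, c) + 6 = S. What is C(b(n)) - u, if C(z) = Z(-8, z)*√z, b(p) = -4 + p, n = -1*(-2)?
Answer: -11125 - 9*I*√2 ≈ -11125.0 - 12.728*I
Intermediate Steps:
L(S, c) = -6 + S
Z(h, o) = -7 + o
n = 2
C(z) = √z*(-7 + z) (C(z) = (-7 + z)*√z = √z*(-7 + z))
u = 11125 (u = 15804 + (((-6 + 59) - 5278) + 546) = 15804 + ((53 - 5278) + 546) = 15804 + (-5225 + 546) = 15804 - 4679 = 11125)
C(b(n)) - u = √(-4 + 2)*(-7 + (-4 + 2)) - 1*11125 = √(-2)*(-7 - 2) - 11125 = (I*√2)*(-9) - 11125 = -9*I*√2 - 11125 = -11125 - 9*I*√2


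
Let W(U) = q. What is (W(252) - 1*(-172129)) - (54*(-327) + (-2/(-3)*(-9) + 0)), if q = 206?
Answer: 189999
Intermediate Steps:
W(U) = 206
(W(252) - 1*(-172129)) - (54*(-327) + (-2/(-3)*(-9) + 0)) = (206 - 1*(-172129)) - (54*(-327) + (-2/(-3)*(-9) + 0)) = (206 + 172129) - (-17658 + (-2*(-⅓)*(-9) + 0)) = 172335 - (-17658 + ((⅔)*(-9) + 0)) = 172335 - (-17658 + (-6 + 0)) = 172335 - (-17658 - 6) = 172335 - 1*(-17664) = 172335 + 17664 = 189999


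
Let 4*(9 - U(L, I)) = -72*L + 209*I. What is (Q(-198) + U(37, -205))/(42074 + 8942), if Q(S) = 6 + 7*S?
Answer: 40025/204064 ≈ 0.19614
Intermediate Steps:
U(L, I) = 9 + 18*L - 209*I/4 (U(L, I) = 9 - (-72*L + 209*I)/4 = 9 + (18*L - 209*I/4) = 9 + 18*L - 209*I/4)
(Q(-198) + U(37, -205))/(42074 + 8942) = ((6 + 7*(-198)) + (9 + 18*37 - 209/4*(-205)))/(42074 + 8942) = ((6 - 1386) + (9 + 666 + 42845/4))/51016 = (-1380 + 45545/4)*(1/51016) = (40025/4)*(1/51016) = 40025/204064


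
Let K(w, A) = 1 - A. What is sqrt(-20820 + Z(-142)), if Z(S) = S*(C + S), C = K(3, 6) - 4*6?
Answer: sqrt(3462) ≈ 58.839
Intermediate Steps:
C = -29 (C = (1 - 1*6) - 4*6 = (1 - 6) - 24 = -5 - 24 = -29)
Z(S) = S*(-29 + S)
sqrt(-20820 + Z(-142)) = sqrt(-20820 - 142*(-29 - 142)) = sqrt(-20820 - 142*(-171)) = sqrt(-20820 + 24282) = sqrt(3462)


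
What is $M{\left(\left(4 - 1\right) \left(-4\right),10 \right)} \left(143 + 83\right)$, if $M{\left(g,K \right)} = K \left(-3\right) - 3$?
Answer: $-7458$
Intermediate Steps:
$M{\left(g,K \right)} = -3 - 3 K$ ($M{\left(g,K \right)} = - 3 K - 3 = -3 - 3 K$)
$M{\left(\left(4 - 1\right) \left(-4\right),10 \right)} \left(143 + 83\right) = \left(-3 - 30\right) \left(143 + 83\right) = \left(-3 - 30\right) 226 = \left(-33\right) 226 = -7458$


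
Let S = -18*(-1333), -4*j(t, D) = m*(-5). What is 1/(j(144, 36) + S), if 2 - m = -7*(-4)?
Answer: 2/47923 ≈ 4.1734e-5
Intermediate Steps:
m = -26 (m = 2 - (-7)*(-4) = 2 - 1*28 = 2 - 28 = -26)
j(t, D) = -65/2 (j(t, D) = -(-13)*(-5)/2 = -1/4*130 = -65/2)
S = 23994
1/(j(144, 36) + S) = 1/(-65/2 + 23994) = 1/(47923/2) = 2/47923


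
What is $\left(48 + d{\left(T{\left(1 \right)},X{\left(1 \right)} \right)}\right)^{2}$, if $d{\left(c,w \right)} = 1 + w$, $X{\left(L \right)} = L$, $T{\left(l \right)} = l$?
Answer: $2500$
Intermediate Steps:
$\left(48 + d{\left(T{\left(1 \right)},X{\left(1 \right)} \right)}\right)^{2} = \left(48 + \left(1 + 1\right)\right)^{2} = \left(48 + 2\right)^{2} = 50^{2} = 2500$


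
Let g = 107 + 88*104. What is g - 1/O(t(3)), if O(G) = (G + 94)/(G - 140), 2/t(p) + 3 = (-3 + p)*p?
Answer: 1296471/140 ≈ 9260.5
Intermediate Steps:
g = 9259 (g = 107 + 9152 = 9259)
t(p) = 2/(-3 + p*(-3 + p)) (t(p) = 2/(-3 + (-3 + p)*p) = 2/(-3 + p*(-3 + p)))
O(G) = (94 + G)/(-140 + G)
g - 1/O(t(3)) = 9259 - 1/((94 + 2/(-3 + 3**2 - 3*3))/(-140 + 2/(-3 + 3**2 - 3*3))) = 9259 - 1/((94 + 2/(-3 + 9 - 9))/(-140 + 2/(-3 + 9 - 9))) = 9259 - 1/((94 + 2/(-3))/(-140 + 2/(-3))) = 9259 - 1/((94 + 2*(-1/3))/(-140 + 2*(-1/3))) = 9259 - 1/((94 - 2/3)/(-140 - 2/3)) = 9259 - 1/((280/3)/(-422/3)) = 9259 - 1/((-3/422*280/3)) = 9259 - 1/(-140/211) = 9259 - 1*(-211/140) = 9259 + 211/140 = 1296471/140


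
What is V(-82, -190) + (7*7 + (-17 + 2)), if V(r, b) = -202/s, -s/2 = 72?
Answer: 2549/72 ≈ 35.403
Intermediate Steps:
s = -144 (s = -2*72 = -144)
V(r, b) = 101/72 (V(r, b) = -202/(-144) = -202*(-1/144) = 101/72)
V(-82, -190) + (7*7 + (-17 + 2)) = 101/72 + (7*7 + (-17 + 2)) = 101/72 + (49 - 15) = 101/72 + 34 = 2549/72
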